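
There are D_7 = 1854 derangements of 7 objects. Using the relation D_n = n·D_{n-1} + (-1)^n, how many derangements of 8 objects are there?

D_8 = 8·1854 + 1 = 14833.

14833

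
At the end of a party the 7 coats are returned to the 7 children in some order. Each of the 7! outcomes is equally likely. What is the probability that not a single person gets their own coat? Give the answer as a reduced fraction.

103/280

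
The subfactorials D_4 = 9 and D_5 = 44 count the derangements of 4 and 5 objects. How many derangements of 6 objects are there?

265

D_6 = (6-1)·(D_5 + D_4) = 5·(44 + 9) = 5·53 = 265.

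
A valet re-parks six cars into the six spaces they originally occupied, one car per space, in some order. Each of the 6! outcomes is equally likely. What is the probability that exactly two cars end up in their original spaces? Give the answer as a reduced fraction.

Favorable outcomes: C(6,2)·!4 = 15·9 = 135.
Total outcomes: 6! = 720.
Probability = 135/720 = 3/16.

3/16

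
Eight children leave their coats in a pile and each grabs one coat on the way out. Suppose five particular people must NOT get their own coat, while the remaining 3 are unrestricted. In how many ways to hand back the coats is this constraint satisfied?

21234

Inclusion-exclusion on the 5 forbidden self-matches:
Σ_{j=0}^{5} (-1)^j C(5,j)(8-j)!
= C(5,0)·8! - C(5,1)·7! + C(5,2)·6! - C(5,3)·5! + C(5,4)·4! - C(5,5)·3!
= 40320 - 25200 + 7200 - 1200 + 120 - 6
= 21234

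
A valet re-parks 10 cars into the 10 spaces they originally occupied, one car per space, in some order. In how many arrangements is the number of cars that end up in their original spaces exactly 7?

240

Pick the 7 fixed positions: C(10,7) = 120 ways.
The remaining 3 must be deranged: !3 = 2.
Total: 120 × 2 = 240.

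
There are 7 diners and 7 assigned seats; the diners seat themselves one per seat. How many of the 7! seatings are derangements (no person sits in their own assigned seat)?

1854

Recurrence: !7 = 7·!6 + (-1)^7.
!7 = 7·265 - 1 = 1854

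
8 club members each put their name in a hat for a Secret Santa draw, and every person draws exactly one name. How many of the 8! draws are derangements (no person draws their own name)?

By inclusion-exclusion, !8 = Σ (-1)^k · 8!/k! for k=0..8
= 8! - 8!/1! + 8!/2! - 8!/3! + 8!/4! - 8!/5! + 8!/6! - 8!/7! + 8!/8!
= 40320 - 40320 + 20160 - 6720 + 1680 - 336 + 56 - 8 + 1
= 14833

14833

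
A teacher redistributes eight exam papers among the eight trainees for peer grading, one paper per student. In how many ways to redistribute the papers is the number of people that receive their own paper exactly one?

14832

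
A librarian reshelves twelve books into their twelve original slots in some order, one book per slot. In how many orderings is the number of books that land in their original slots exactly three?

29369120

Choose which 3 of the 12 are fixed: C(12,3) = 220.
The other 9 form a derangement: !9 = 133496.
Total: 220 × 133496 = 29369120.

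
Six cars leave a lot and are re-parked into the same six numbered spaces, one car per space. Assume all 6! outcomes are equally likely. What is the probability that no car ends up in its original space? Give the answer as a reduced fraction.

53/144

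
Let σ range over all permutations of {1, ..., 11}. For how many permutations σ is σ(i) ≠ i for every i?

14684570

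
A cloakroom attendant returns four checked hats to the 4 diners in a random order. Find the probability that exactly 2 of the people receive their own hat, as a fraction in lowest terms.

1/4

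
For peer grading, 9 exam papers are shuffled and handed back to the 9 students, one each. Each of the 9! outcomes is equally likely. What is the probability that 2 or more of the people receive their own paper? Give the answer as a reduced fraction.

95887/362880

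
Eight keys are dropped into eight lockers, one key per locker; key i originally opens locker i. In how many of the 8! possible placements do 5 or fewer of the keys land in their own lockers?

40291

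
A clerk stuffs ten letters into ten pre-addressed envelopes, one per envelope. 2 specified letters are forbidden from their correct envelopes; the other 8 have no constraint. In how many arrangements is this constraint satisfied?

Inclusion-exclusion on the 2 forbidden self-matches:
Σ_{j=0}^{2} (-1)^j C(2,j)(10-j)!
= C(2,0)·10! - C(2,1)·9! + C(2,2)·8!
= 3628800 - 725760 + 40320
= 2943360

2943360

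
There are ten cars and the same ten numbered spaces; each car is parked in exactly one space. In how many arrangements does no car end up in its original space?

1334961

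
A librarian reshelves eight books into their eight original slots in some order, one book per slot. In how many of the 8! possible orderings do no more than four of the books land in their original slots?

40179

# with exactly i fixed is C(8,i)·!(8-i); sum over i=0..4:
  i=0: C(8,0)·!8 = 1·14833 = 14833
  i=1: C(8,1)·!7 = 8·1854 = 14832
  i=2: C(8,2)·!6 = 28·265 = 7420
  i=3: C(8,3)·!5 = 56·44 = 2464
  i=4: C(8,4)·!4 = 70·9 = 630
Total = 40179.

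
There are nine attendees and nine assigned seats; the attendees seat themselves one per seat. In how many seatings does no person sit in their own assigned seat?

The subfactorial !9 = [9!/e] (nearest integer).
9! = 362880, and 362880/e ≈ 133496.09, so !9 = 133496.

133496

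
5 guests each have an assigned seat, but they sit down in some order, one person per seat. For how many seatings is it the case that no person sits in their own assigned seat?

44

The subfactorial !5 = [5!/e] (nearest integer).
5! = 120, and 120/e ≈ 44.15, so !5 = 44.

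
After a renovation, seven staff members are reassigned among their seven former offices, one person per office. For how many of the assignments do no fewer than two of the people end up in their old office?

1331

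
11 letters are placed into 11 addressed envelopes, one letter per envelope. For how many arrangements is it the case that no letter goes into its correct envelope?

14684570

By inclusion-exclusion, !11 = Σ (-1)^k · 11!/k! for k=0..11
= 11! - 11!/1! + 11!/2! - 11!/3! + 11!/4! - 11!/5! + 11!/6! - 11!/7! + 11!/8! - 11!/9! + 11!/10! - 11!/11!
= 39916800 - 39916800 + 19958400 - 6652800 + 1663200 - 332640 + 55440 - 7920 + 990 - 110 + 11 - 1
= 14684570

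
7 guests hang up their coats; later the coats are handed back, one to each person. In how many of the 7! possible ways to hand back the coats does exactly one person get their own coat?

Pick the single fixed position: C(7,1) = 7 ways.
The remaining 6 must be deranged: !6 = 265.
Total: 7 × 265 = 1855.

1855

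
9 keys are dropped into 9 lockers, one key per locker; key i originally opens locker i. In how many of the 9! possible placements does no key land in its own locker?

133496

Use !n = n·!(n-1) + (-1)^n.
!9 = 9·14833 - 1 = 133496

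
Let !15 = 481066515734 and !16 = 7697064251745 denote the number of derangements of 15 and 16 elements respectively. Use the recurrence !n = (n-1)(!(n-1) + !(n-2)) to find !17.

!17 = (17-1)·(!16 + !15) = 16·(7697064251745 + 481066515734) = 16·8178130767479 = 130850092279664.

130850092279664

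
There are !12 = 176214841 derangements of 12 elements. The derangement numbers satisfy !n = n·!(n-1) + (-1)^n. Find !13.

!13 = 13·176214841 - 1 = 2290792932.

2290792932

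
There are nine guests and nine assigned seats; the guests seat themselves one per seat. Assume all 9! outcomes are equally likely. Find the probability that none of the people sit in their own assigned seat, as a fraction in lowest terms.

Favorable outcomes: !9 = 133496.
Total outcomes: 9! = 362880.
Probability = 133496/362880 = 16687/45360.

16687/45360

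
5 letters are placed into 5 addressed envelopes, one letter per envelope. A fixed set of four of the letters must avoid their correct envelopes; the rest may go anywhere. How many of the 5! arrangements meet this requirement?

53

Let A_j be the event that the j-th constrained one is fixed. By inclusion-exclusion over the 4 events:
Σ_{j=0}^{4} (-1)^j C(4,j)(5-j)!
= C(4,0)·5! - C(4,1)·4! + C(4,2)·3! - C(4,3)·2! + C(4,4)·1!
= 120 - 96 + 36 - 8 + 1
= 53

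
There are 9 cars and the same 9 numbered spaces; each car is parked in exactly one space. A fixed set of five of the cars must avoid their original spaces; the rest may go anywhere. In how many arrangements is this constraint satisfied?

205056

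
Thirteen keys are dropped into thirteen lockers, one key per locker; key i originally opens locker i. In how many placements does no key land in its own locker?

2290792932

The subfactorial !13 = [13!/e] (nearest integer).
13! = 6227020800, and 6227020800/e ≈ 2290792932.07, so !13 = 2290792932.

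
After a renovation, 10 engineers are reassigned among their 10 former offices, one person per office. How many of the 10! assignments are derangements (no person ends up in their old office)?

By inclusion-exclusion, !10 = Σ (-1)^k · 10!/k! for k=0..10
= 10! - 10!/1! + 10!/2! - 10!/3! + 10!/4! - 10!/5! + 10!/6! - 10!/7! + 10!/8! - 10!/9! + 10!/10!
= 3628800 - 3628800 + 1814400 - 604800 + 151200 - 30240 + 5040 - 720 + 90 - 10 + 1
= 1334961

1334961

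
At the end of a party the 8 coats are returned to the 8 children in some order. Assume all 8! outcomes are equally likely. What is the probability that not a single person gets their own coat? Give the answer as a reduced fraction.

Favorable outcomes: !8 = 14833.
Total outcomes: 8! = 40320.
Probability = 14833/40320 = 2119/5760.

2119/5760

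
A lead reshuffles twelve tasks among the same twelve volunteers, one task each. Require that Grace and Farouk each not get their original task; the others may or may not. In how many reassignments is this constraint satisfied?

402796800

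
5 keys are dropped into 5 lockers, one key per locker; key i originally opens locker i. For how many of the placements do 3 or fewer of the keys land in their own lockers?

119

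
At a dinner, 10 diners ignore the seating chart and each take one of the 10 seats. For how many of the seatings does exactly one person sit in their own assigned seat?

Pick the single fixed position: C(10,1) = 10 ways.
The remaining 9 must be deranged: !9 = 133496.
Total: 10 × 133496 = 1334960.

1334960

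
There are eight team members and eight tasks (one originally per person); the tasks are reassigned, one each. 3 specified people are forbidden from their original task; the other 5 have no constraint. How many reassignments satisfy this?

Inclusion-exclusion on the 3 forbidden self-matches:
Σ_{j=0}^{3} (-1)^j C(3,j)(8-j)!
= C(3,0)·8! - C(3,1)·7! + C(3,2)·6! - C(3,3)·5!
= 40320 - 15120 + 2160 - 120
= 27240

27240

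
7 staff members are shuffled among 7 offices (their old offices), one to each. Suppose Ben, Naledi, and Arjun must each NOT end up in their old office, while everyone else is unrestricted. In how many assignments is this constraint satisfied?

3216

Inclusion-exclusion on the 3 forbidden self-matches:
Σ_{j=0}^{3} (-1)^j C(3,j)(7-j)!
= C(3,0)·7! - C(3,1)·6! + C(3,2)·5! - C(3,3)·4!
= 5040 - 2160 + 360 - 24
= 3216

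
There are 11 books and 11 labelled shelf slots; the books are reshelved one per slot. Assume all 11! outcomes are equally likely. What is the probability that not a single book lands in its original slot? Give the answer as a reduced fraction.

1468457/3991680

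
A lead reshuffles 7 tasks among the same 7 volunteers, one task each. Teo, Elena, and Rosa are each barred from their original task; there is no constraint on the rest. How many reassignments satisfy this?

3216

Let A_j be the event that the j-th constrained one is fixed. By inclusion-exclusion over the 3 events:
Σ_{j=0}^{3} (-1)^j C(3,j)(7-j)!
= C(3,0)·7! - C(3,1)·6! + C(3,2)·5! - C(3,3)·4!
= 5040 - 2160 + 360 - 24
= 3216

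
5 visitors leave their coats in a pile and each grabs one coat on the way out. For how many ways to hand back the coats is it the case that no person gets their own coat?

!5 is the nearest integer to 5!/e.
5! = 120, and 120/e ≈ 44.15, so !5 = 44.

44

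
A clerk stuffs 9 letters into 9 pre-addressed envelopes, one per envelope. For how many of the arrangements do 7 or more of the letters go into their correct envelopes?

37

Sum C(9,i)·!(9-i) for i = 7..9:
  i=7: C(9,7)·!2 = 36·1 = 36
  i=8: C(9,8)·!1 = 9·0 = 0
  i=9: C(9,9)·!0 = 1·1 = 1
Total = 37.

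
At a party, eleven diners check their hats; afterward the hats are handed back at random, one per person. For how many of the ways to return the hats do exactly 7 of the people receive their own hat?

2970

Pick the 7 fixed positions: C(11,7) = 330 ways.
The other 4 form a derangement: !4 = 9.
Total: 330 × 9 = 2970.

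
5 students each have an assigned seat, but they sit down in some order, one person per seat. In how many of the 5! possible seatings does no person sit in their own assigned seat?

44

Use !n = n·!(n-1) + (-1)^n.
!5 = 5·9 - 1 = 44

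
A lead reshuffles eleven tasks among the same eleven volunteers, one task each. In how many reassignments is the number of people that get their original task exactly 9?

Choose which 9 of the 11 are fixed: C(11,9) = 55.
The other 2 form a derangement: !2 = 1.
Total: 55 × 1 = 55.

55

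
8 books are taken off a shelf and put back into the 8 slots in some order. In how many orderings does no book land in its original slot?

14833

The number of derangements of 8 is !8 = Σ_{k=0}^{8} (-1)^k·8!/k!
= 8! - 8!/1! + 8!/2! - 8!/3! + 8!/4! - 8!/5! + 8!/6! - 8!/7! + 8!/8!
= 40320 - 40320 + 20160 - 6720 + 1680 - 336 + 56 - 8 + 1
= 14833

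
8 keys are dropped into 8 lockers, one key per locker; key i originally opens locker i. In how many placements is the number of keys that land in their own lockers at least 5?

141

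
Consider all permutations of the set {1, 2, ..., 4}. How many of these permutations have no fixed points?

9

Use !n = (n-1)(!(n-1) + !(n-2)).
!4 = 3·(2 + 1) = 3·3 = 9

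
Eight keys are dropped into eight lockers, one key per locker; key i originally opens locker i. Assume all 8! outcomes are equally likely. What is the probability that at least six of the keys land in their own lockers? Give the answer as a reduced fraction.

Favorable outcomes: Σ_{i≥6} C(8,i)·!(8-i) = 28·1 + 8·0 + 1·1 = 29.
Total outcomes: 8! = 40320.
Probability = 29/40320 = 29/40320.

29/40320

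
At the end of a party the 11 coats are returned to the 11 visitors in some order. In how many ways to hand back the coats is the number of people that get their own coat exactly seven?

2970

Pick the 7 fixed positions: C(11,7) = 330 ways.
The remaining 4 must be deranged: !4 = 9.
Total: 330 × 9 = 2970.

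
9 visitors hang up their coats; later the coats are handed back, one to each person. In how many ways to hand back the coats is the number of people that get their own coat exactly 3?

Pick the 3 fixed positions: C(9,3) = 84 ways.
The remaining 6 must be deranged: !6 = 265.
Total: 84 × 265 = 22260.

22260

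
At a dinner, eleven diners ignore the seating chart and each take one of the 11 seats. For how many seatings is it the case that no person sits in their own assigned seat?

The subfactorial !11 = [11!/e] (nearest integer).
11! = 39916800, and 39916800/e ≈ 14684570.08, so !11 = 14684570.

14684570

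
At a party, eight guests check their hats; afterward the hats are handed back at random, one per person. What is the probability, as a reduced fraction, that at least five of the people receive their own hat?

Favorable outcomes: Σ_{i≥5} C(8,i)·!(8-i) = 56·2 + 28·1 + 8·0 + 1·1 = 141.
Total outcomes: 8! = 40320.
Probability = 141/40320 = 47/13440.

47/13440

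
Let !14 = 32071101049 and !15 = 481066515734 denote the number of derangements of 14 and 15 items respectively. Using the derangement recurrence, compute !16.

7697064251745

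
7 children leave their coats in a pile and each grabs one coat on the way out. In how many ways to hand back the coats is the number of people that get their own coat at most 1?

3709

# with exactly i fixed is C(7,i)·!(7-i); sum over i=0..1:
  i=0: C(7,0)·!7 = 1·1854 = 1854
  i=1: C(7,1)·!6 = 7·265 = 1855
Total = 3709.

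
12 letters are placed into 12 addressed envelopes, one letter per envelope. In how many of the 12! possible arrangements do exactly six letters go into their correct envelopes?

Choose which 6 of the 12 are fixed: C(12,6) = 924.
The other 6 form a derangement: !6 = 265.
Total: 924 × 265 = 244860.

244860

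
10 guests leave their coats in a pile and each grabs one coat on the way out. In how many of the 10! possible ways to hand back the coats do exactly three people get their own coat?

222480

Choose which 3 of the 10 are fixed: C(10,3) = 120.
The remaining 7 must be deranged: !7 = 1854.
Total: 120 × 1854 = 222480.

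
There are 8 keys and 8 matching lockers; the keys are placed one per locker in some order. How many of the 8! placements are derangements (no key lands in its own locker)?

Use !n = (n-1)(!(n-1) + !(n-2)).
!8 = 7·(1854 + 265) = 7·2119 = 14833

14833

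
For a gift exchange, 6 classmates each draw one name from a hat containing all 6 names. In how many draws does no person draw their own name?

By inclusion-exclusion, !6 = Σ (-1)^k · 6!/k! for k=0..6
= 6! - 6!/1! + 6!/2! - 6!/3! + 6!/4! - 6!/5! + 6!/6!
= 720 - 720 + 360 - 120 + 30 - 6 + 1
= 265

265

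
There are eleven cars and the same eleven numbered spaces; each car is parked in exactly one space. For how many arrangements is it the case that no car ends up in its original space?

14684570

Use !n = n·!(n-1) + (-1)^n.
!11 = 11·1334961 - 1 = 14684570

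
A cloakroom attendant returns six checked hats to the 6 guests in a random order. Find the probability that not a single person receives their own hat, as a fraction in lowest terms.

Favorable outcomes: !6 = 265.
Total outcomes: 6! = 720.
Probability = 265/720 = 53/144.

53/144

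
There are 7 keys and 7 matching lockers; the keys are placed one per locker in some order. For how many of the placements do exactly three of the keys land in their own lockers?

315

Pick the 3 fixed positions: C(7,3) = 35 ways.
The remaining 4 must be deranged: !4 = 9.
Total: 35 × 9 = 315.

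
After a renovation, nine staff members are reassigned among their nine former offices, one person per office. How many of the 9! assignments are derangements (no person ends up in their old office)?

133496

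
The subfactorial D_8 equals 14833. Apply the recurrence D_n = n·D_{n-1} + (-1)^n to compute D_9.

D_9 = 9·14833 - 1 = 133496.

133496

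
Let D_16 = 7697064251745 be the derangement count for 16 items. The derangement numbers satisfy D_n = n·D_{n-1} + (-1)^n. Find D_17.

D_17 = 17·7697064251745 - 1 = 130850092279664.

130850092279664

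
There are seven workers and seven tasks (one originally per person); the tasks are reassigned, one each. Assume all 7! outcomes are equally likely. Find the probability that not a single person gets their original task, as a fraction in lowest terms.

103/280

Favorable outcomes: !7 = 1854.
Total outcomes: 7! = 5040.
Probability = 1854/5040 = 103/280.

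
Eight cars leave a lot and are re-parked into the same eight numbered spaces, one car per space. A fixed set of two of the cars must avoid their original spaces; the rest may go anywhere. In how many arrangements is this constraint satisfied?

30960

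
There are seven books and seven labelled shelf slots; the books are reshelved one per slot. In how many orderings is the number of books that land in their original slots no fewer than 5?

22

Sum C(7,i)·!(7-i) for i = 5..7:
  i=5: C(7,5)·!2 = 21·1 = 21
  i=6: C(7,6)·!1 = 7·0 = 0
  i=7: C(7,7)·!0 = 1·1 = 1
Total = 22.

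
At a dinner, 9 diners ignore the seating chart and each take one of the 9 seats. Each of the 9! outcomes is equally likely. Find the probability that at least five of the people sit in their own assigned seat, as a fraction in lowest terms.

Favorable outcomes: Σ_{i≥5} C(9,i)·!(9-i) = 126·9 + 84·2 + 36·1 + 9·0 + 1·1 = 1339.
Total outcomes: 9! = 362880.
Probability = 1339/362880 = 1339/362880.

1339/362880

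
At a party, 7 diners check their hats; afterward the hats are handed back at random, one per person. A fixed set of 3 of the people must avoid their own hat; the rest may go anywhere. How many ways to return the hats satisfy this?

Inclusion-exclusion on the 3 forbidden self-matches:
Σ_{j=0}^{3} (-1)^j C(3,j)(7-j)!
= C(3,0)·7! - C(3,1)·6! + C(3,2)·5! - C(3,3)·4!
= 5040 - 2160 + 360 - 24
= 3216

3216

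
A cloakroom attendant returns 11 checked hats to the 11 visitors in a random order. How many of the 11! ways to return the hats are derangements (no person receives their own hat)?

The number of derangements of 11 is !11 = Σ_{k=0}^{11} (-1)^k·11!/k!
= 11! - 11!/1! + 11!/2! - 11!/3! + 11!/4! - 11!/5! + 11!/6! - 11!/7! + 11!/8! - 11!/9! + 11!/10! - 11!/11!
= 39916800 - 39916800 + 19958400 - 6652800 + 1663200 - 332640 + 55440 - 7920 + 990 - 110 + 11 - 1
= 14684570

14684570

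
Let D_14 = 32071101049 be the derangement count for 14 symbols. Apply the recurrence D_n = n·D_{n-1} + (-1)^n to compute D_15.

481066515734

D_15 = 15·32071101049 - 1 = 481066515734.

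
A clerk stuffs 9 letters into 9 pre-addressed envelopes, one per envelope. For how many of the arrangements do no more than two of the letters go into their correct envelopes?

333737

Sum C(9,i)·!(9-i) for i = 0..2:
  i=0: C(9,0)·!9 = 1·133496 = 133496
  i=1: C(9,1)·!8 = 9·14833 = 133497
  i=2: C(9,2)·!7 = 36·1854 = 66744
Total = 333737.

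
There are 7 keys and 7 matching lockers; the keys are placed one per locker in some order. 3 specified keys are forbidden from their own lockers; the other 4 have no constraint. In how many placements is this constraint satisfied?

Let A_j be the event that the j-th constrained one is fixed. By inclusion-exclusion over the 3 events:
Σ_{j=0}^{3} (-1)^j C(3,j)(7-j)!
= C(3,0)·7! - C(3,1)·6! + C(3,2)·5! - C(3,3)·4!
= 5040 - 2160 + 360 - 24
= 3216

3216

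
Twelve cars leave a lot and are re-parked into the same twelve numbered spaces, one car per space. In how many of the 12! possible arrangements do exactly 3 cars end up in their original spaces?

29369120

Pick the 3 fixed positions: C(12,3) = 220 ways.
The other 9 form a derangement: !9 = 133496.
Total: 220 × 133496 = 29369120.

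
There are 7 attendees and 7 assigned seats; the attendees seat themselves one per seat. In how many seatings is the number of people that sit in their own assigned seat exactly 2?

924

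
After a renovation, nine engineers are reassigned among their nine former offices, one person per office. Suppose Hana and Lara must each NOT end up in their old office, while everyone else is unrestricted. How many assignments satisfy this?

Let A_j be the event that the j-th constrained one is fixed. By inclusion-exclusion over the 2 events:
Σ_{j=0}^{2} (-1)^j C(2,j)(9-j)!
= C(2,0)·9! - C(2,1)·8! + C(2,2)·7!
= 362880 - 80640 + 5040
= 287280

287280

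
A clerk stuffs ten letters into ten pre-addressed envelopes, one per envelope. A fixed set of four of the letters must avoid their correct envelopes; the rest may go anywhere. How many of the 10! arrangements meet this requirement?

Let A_j be the event that the j-th constrained one is fixed. By inclusion-exclusion over the 4 events:
Σ_{j=0}^{4} (-1)^j C(4,j)(10-j)!
= C(4,0)·10! - C(4,1)·9! + C(4,2)·8! - C(4,3)·7! + C(4,4)·6!
= 3628800 - 1451520 + 241920 - 20160 + 720
= 2399760

2399760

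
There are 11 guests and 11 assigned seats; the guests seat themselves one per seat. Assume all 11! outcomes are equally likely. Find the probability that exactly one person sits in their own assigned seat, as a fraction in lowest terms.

Favorable outcomes: C(11,1)·!10 = 11·1334961 = 14684571.
Total outcomes: 11! = 39916800.
Probability = 14684571/39916800 = 16481/44800.

16481/44800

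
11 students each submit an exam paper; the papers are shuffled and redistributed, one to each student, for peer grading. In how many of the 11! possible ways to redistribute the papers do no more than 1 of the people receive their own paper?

29369141

Sum C(11,i)·!(11-i) for i = 0..1:
  i=0: C(11,0)·!11 = 1·14684570 = 14684570
  i=1: C(11,1)·!10 = 11·1334961 = 14684571
Total = 29369141.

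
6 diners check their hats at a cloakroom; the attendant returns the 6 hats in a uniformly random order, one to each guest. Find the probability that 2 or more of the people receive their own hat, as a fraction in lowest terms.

Favorable outcomes: Σ_{i≥2} C(6,i)·!(6-i) = 15·9 + 20·2 + 15·1 + 6·0 + 1·1 = 191.
Total outcomes: 6! = 720.
Probability = 191/720 = 191/720.

191/720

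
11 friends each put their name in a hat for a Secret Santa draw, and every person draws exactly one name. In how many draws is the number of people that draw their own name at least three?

# with exactly i fixed is C(11,i)·!(11-i); sum over i=3..11:
  i=3: C(11,3)·!8 = 165·14833 = 2447445
  i=4: C(11,4)·!7 = 330·1854 = 611820
  i=5: C(11,5)·!6 = 462·265 = 122430
  i=6: C(11,6)·!5 = 462·44 = 20328
  i=7: C(11,7)·!4 = 330·9 = 2970
  i=8: C(11,8)·!3 = 165·2 = 330
  i=9: C(11,9)·!2 = 55·1 = 55
  i=10: C(11,10)·!1 = 11·0 = 0
  i=11: C(11,11)·!0 = 1·1 = 1
Total = 3205379.

3205379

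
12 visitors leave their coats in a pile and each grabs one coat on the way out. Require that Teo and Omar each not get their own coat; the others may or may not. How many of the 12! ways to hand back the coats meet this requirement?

Inclusion-exclusion on the 2 forbidden self-matches:
Σ_{j=0}^{2} (-1)^j C(2,j)(12-j)!
= C(2,0)·12! - C(2,1)·11! + C(2,2)·10!
= 479001600 - 79833600 + 3628800
= 402796800

402796800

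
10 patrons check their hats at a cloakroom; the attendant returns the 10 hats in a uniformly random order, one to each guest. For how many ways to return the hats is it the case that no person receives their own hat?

1334961

Recurrence: !10 = 10·!9 + (-1)^10.
!10 = 10·133496 + 1 = 1334961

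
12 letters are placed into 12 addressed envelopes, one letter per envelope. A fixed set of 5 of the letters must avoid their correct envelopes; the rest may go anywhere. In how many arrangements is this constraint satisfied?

Inclusion-exclusion on the 5 forbidden self-matches:
Σ_{j=0}^{5} (-1)^j C(5,j)(12-j)!
= C(5,0)·12! - C(5,1)·11! + C(5,2)·10! - C(5,3)·9! + C(5,4)·8! - C(5,5)·7!
= 479001600 - 199584000 + 36288000 - 3628800 + 201600 - 5040
= 312273360

312273360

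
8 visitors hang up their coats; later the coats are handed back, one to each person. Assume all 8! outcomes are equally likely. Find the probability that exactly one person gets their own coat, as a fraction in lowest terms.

Favorable outcomes: C(8,1)·!7 = 8·1854 = 14832.
Total outcomes: 8! = 40320.
Probability = 14832/40320 = 103/280.

103/280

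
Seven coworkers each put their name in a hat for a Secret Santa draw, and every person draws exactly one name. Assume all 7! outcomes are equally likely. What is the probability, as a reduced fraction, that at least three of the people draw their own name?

407/5040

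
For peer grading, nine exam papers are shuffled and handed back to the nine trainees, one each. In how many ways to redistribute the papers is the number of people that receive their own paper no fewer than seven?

# with exactly i fixed is C(9,i)·!(9-i); sum over i=7..9:
  i=7: C(9,7)·!2 = 36·1 = 36
  i=8: C(9,8)·!1 = 9·0 = 0
  i=9: C(9,9)·!0 = 1·1 = 1
Total = 37.

37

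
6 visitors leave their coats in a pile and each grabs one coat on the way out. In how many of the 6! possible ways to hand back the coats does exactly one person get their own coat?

Pick the single fixed position: C(6,1) = 6 ways.
The other 5 form a derangement: !5 = 44.
Total: 6 × 44 = 264.

264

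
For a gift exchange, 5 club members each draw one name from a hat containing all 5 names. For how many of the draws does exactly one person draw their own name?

Pick the single fixed position: C(5,1) = 5 ways.
The other 4 form a derangement: !4 = 9.
Total: 5 × 9 = 45.

45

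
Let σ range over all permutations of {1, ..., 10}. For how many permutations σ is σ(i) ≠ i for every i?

1334961

!10 is the nearest integer to 10!/e.
10! = 3628800, and 3628800/e ≈ 1334960.92, so !10 = 1334961.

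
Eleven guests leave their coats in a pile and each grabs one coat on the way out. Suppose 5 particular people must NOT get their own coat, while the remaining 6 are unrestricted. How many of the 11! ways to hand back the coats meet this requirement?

25022880

Inclusion-exclusion on the 5 forbidden self-matches:
Σ_{j=0}^{5} (-1)^j C(5,j)(11-j)!
= C(5,0)·11! - C(5,1)·10! + C(5,2)·9! - C(5,3)·8! + C(5,4)·7! - C(5,5)·6!
= 39916800 - 18144000 + 3628800 - 403200 + 25200 - 720
= 25022880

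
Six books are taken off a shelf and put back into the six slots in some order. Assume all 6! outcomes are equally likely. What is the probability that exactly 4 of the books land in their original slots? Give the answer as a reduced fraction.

1/48

Favorable outcomes: C(6,4)·!2 = 15·1 = 15.
Total outcomes: 6! = 720.
Probability = 15/720 = 1/48.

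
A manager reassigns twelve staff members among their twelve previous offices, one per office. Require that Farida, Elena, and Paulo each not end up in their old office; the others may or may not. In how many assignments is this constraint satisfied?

369774720

Let A_j be the event that the j-th constrained one is fixed. By inclusion-exclusion over the 3 events:
Σ_{j=0}^{3} (-1)^j C(3,j)(12-j)!
= C(3,0)·12! - C(3,1)·11! + C(3,2)·10! - C(3,3)·9!
= 479001600 - 119750400 + 10886400 - 362880
= 369774720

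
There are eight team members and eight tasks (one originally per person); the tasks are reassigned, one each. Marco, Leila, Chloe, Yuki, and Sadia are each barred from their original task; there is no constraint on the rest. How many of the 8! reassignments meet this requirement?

Inclusion-exclusion on the 5 forbidden self-matches:
Σ_{j=0}^{5} (-1)^j C(5,j)(8-j)!
= C(5,0)·8! - C(5,1)·7! + C(5,2)·6! - C(5,3)·5! + C(5,4)·4! - C(5,5)·3!
= 40320 - 25200 + 7200 - 1200 + 120 - 6
= 21234

21234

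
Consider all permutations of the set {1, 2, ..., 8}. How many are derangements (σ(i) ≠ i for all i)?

14833

!8 is the nearest integer to 8!/e.
8! = 40320, and 40320/e ≈ 14832.90, so !8 = 14833.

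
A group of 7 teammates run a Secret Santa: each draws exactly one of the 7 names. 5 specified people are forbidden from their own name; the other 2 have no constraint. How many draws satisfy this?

2428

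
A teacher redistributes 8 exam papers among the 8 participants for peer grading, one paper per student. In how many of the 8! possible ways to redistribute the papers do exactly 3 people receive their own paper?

Pick the 3 fixed positions: C(8,3) = 56 ways.
The other 5 form a derangement: !5 = 44.
Total: 56 × 44 = 2464.

2464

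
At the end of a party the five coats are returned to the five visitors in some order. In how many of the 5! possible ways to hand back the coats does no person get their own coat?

The number of derangements of 5 is !5 = Σ_{k=0}^{5} (-1)^k·5!/k!
= 5! - 5!/1! + 5!/2! - 5!/3! + 5!/4! - 5!/5!
= 120 - 120 + 60 - 20 + 5 - 1
= 44

44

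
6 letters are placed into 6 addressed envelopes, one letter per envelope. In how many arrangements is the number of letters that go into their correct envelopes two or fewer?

664

# with exactly i fixed is C(6,i)·!(6-i); sum over i=0..2:
  i=0: C(6,0)·!6 = 1·265 = 265
  i=1: C(6,1)·!5 = 6·44 = 264
  i=2: C(6,2)·!4 = 15·9 = 135
Total = 664.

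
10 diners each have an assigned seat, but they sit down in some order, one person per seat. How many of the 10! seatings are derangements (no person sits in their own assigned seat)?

1334961

The subfactorial !10 = [10!/e] (nearest integer).
10! = 3628800, and 3628800/e ≈ 1334960.92, so !10 = 1334961.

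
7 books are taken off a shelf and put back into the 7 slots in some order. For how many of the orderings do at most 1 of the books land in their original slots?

3709

# with exactly i fixed is C(7,i)·!(7-i); sum over i=0..1:
  i=0: C(7,0)·!7 = 1·1854 = 1854
  i=1: C(7,1)·!6 = 7·265 = 1855
Total = 3709.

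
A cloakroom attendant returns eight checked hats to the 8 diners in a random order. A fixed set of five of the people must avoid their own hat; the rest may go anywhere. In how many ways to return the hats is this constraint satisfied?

Let A_j be the event that the j-th constrained one is fixed. By inclusion-exclusion over the 5 events:
Σ_{j=0}^{5} (-1)^j C(5,j)(8-j)!
= C(5,0)·8! - C(5,1)·7! + C(5,2)·6! - C(5,3)·5! + C(5,4)·4! - C(5,5)·3!
= 40320 - 25200 + 7200 - 1200 + 120 - 6
= 21234

21234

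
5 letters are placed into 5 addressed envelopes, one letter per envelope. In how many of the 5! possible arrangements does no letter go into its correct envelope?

44

Use !n = n·!(n-1) + (-1)^n.
!5 = 5·9 - 1 = 44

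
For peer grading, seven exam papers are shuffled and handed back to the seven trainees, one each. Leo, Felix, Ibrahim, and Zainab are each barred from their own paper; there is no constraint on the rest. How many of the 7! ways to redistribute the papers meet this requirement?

2790

Inclusion-exclusion on the 4 forbidden self-matches:
Σ_{j=0}^{4} (-1)^j C(4,j)(7-j)!
= C(4,0)·7! - C(4,1)·6! + C(4,2)·5! - C(4,3)·4! + C(4,4)·3!
= 5040 - 2880 + 720 - 96 + 6
= 2790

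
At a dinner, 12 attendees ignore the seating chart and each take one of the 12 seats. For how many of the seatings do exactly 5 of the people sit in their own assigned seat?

Pick the 5 fixed positions: C(12,5) = 792 ways.
The remaining 7 must be deranged: !7 = 1854.
Total: 792 × 1854 = 1468368.

1468368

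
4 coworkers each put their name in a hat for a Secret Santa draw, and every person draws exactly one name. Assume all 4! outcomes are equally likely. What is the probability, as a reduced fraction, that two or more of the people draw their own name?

7/24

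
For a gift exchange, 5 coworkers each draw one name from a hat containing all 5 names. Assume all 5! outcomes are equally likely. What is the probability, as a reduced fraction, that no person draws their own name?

11/30

Favorable outcomes: !5 = 44.
Total outcomes: 5! = 120.
Probability = 44/120 = 11/30.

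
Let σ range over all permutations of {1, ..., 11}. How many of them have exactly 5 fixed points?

122430

Pick the 5 fixed positions: C(11,5) = 462 ways.
The remaining 6 must be deranged: !6 = 265.
Total: 462 × 265 = 122430.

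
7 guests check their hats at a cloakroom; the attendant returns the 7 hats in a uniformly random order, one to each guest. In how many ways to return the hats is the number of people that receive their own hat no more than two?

4633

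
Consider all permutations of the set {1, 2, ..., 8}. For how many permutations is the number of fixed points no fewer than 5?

# with exactly i fixed is C(8,i)·!(8-i); sum over i=5..8:
  i=5: C(8,5)·!3 = 56·2 = 112
  i=6: C(8,6)·!2 = 28·1 = 28
  i=7: C(8,7)·!1 = 8·0 = 0
  i=8: C(8,8)·!0 = 1·1 = 1
Total = 141.

141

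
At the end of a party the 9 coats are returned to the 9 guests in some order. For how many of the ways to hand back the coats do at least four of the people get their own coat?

6883

Sum C(9,i)·!(9-i) for i = 4..9:
  i=4: C(9,4)·!5 = 126·44 = 5544
  i=5: C(9,5)·!4 = 126·9 = 1134
  i=6: C(9,6)·!3 = 84·2 = 168
  i=7: C(9,7)·!2 = 36·1 = 36
  i=8: C(9,8)·!1 = 9·0 = 0
  i=9: C(9,9)·!0 = 1·1 = 1
Total = 6883.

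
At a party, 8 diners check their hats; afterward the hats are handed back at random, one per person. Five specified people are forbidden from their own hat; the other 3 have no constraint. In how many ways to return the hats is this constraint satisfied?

21234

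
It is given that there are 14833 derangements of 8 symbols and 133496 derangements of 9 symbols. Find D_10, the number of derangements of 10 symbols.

1334961

D_10 = (10-1)·(D_9 + D_8) = 9·(133496 + 14833) = 9·148329 = 1334961.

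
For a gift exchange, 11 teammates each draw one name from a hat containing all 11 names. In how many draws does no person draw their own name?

14684570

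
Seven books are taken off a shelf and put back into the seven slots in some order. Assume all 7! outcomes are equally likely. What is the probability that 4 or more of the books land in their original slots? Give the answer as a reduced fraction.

23/1260

Favorable outcomes: Σ_{i≥4} C(7,i)·!(7-i) = 35·2 + 21·1 + 7·0 + 1·1 = 92.
Total outcomes: 7! = 5040.
Probability = 92/5040 = 23/1260.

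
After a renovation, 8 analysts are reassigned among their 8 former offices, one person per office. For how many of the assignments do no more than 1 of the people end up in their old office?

# with exactly i fixed is C(8,i)·!(8-i); sum over i=0..1:
  i=0: C(8,0)·!8 = 1·14833 = 14833
  i=1: C(8,1)·!7 = 8·1854 = 14832
Total = 29665.

29665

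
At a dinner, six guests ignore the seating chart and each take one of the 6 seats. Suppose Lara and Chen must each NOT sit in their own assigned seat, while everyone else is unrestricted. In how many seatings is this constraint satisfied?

Let A_j be the event that the j-th constrained one is fixed. By inclusion-exclusion over the 2 events:
Σ_{j=0}^{2} (-1)^j C(2,j)(6-j)!
= C(2,0)·6! - C(2,1)·5! + C(2,2)·4!
= 720 - 240 + 24
= 504

504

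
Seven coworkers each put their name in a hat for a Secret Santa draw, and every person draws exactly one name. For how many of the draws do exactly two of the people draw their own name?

924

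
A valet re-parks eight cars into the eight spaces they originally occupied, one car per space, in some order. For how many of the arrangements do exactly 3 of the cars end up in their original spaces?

2464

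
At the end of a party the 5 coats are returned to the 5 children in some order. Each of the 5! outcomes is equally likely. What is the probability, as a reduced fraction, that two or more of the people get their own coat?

31/120

Favorable outcomes: Σ_{i≥2} C(5,i)·!(5-i) = 10·2 + 10·1 + 5·0 + 1·1 = 31.
Total outcomes: 5! = 120.
Probability = 31/120 = 31/120.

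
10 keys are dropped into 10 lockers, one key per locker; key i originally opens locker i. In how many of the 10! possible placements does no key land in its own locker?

Use !n = (n-1)(!(n-1) + !(n-2)).
!10 = 9·(133496 + 14833) = 9·148329 = 1334961

1334961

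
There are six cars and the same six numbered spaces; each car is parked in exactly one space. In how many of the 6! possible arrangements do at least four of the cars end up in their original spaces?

16

# with exactly i fixed is C(6,i)·!(6-i); sum over i=4..6:
  i=4: C(6,4)·!2 = 15·1 = 15
  i=5: C(6,5)·!1 = 6·0 = 0
  i=6: C(6,6)·!0 = 1·1 = 1
Total = 16.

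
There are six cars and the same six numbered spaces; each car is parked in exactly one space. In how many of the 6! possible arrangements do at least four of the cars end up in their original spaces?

16

Sum C(6,i)·!(6-i) for i = 4..6:
  i=4: C(6,4)·!2 = 15·1 = 15
  i=5: C(6,5)·!1 = 6·0 = 0
  i=6: C(6,6)·!0 = 1·1 = 1
Total = 16.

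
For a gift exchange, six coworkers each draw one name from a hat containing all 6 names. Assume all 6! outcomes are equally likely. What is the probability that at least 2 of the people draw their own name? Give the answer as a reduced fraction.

191/720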